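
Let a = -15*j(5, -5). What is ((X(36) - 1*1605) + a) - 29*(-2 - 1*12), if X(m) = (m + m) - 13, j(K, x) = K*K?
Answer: -1515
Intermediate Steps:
j(K, x) = K**2
X(m) = -13 + 2*m (X(m) = 2*m - 13 = -13 + 2*m)
a = -375 (a = -15*5**2 = -15*25 = -375)
((X(36) - 1*1605) + a) - 29*(-2 - 1*12) = (((-13 + 2*36) - 1*1605) - 375) - 29*(-2 - 1*12) = (((-13 + 72) - 1605) - 375) - 29*(-2 - 12) = ((59 - 1605) - 375) - 29*(-14) = (-1546 - 375) + 406 = -1921 + 406 = -1515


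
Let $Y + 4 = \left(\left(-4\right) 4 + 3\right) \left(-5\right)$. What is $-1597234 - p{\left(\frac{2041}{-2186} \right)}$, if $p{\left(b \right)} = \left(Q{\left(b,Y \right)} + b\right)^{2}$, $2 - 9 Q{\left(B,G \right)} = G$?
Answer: $- \frac{618257126240233}{387066276} \approx -1.5973 \cdot 10^{6}$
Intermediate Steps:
$Y = 61$ ($Y = -4 + \left(\left(-4\right) 4 + 3\right) \left(-5\right) = -4 + \left(-16 + 3\right) \left(-5\right) = -4 - -65 = -4 + 65 = 61$)
$Q{\left(B,G \right)} = \frac{2}{9} - \frac{G}{9}$
$p{\left(b \right)} = \left(- \frac{59}{9} + b\right)^{2}$ ($p{\left(b \right)} = \left(\left(\frac{2}{9} - \frac{61}{9}\right) + b\right)^{2} = \left(- \frac{59}{9} + b\right)^{2}$)
$-1597234 - p{\left(\frac{2041}{-2186} \right)} = -1597234 - \frac{\left(-59 + 9 \frac{2041}{-2186}\right)^{2}}{81} = -1597234 - \frac{\left(-59 + 9 \cdot 2041 \left(- \frac{1}{2186}\right)\right)^{2}}{81} = -1597234 - \frac{\left(-59 + 9 \left(- \frac{2041}{2186}\right)\right)^{2}}{81} = -1597234 - \frac{\left(-59 - \frac{18369}{2186}\right)^{2}}{81} = -1597234 - \frac{\left(- \frac{147343}{2186}\right)^{2}}{81} = -1597234 - \frac{1}{81} \cdot \frac{21709959649}{4778596} = -1597234 - \frac{21709959649}{387066276} = - \frac{618257126240233}{387066276}$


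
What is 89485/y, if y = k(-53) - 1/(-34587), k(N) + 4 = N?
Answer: -3095017695/1971458 ≈ -1569.9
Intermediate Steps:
k(N) = -4 + N
y = -1971458/34587 (y = (-4 - 53) - 1/(-34587) = -57 - 1*(-1/34587) = -57 + 1/34587 = -1971458/34587 ≈ -57.000)
89485/y = 89485/(-1971458/34587) = 89485*(-34587/1971458) = -3095017695/1971458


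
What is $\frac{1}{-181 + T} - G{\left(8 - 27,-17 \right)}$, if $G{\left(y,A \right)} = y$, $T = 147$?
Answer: $\frac{645}{34} \approx 18.971$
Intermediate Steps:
$\frac{1}{-181 + T} - G{\left(8 - 27,-17 \right)} = \frac{1}{-181 + 147} - \left(8 - 27\right) = \frac{1}{-34} - -19 = - \frac{1}{34} + 19 = \frac{645}{34}$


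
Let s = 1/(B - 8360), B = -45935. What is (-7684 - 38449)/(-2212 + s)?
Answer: 2504791235/120100541 ≈ 20.856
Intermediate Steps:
s = -1/54295 (s = 1/(-45935 - 8360) = 1/(-54295) = -1/54295 ≈ -1.8418e-5)
(-7684 - 38449)/(-2212 + s) = (-7684 - 38449)/(-2212 - 1/54295) = -46133/(-120100541/54295) = -46133*(-54295/120100541) = 2504791235/120100541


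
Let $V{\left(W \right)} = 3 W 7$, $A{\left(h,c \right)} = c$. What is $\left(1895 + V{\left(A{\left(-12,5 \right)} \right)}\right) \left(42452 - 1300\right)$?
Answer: $82304000$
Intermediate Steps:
$V{\left(W \right)} = 21 W$
$\left(1895 + V{\left(A{\left(-12,5 \right)} \right)}\right) \left(42452 - 1300\right) = \left(1895 + 21 \cdot 5\right) \left(42452 - 1300\right) = \left(1895 + 105\right) 41152 = 2000 \cdot 41152 = 82304000$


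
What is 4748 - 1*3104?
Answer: 1644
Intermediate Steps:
4748 - 1*3104 = 4748 - 3104 = 1644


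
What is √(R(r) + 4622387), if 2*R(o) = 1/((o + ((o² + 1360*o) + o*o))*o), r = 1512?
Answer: √812772633316227099970/13260240 ≈ 2150.0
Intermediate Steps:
R(o) = 1/(2*o*(2*o² + 1361*o)) (R(o) = (1/((o + ((o² + 1360*o) + o*o))*o))/2 = (1/((o + ((o² + 1360*o) + o²))*o))/2 = (1/((o + (2*o² + 1360*o))*o))/2 = (1/((2*o² + 1361*o)*o))/2 = (1/(o*(2*o² + 1361*o)))/2 = 1/(2*o*(2*o² + 1361*o)))
√(R(r) + 4622387) = √((½)/(1512²*(1361 + 2*1512)) + 4622387) = √((½)*(1/2286144)/(1361 + 3024) + 4622387) = √((½)*(1/2286144)/4385 + 4622387) = √((½)*(1/2286144)*(1/4385) + 4622387) = √(1/20049482880 + 4622387) = √(92676469021234561/20049482880) = √812772633316227099970/13260240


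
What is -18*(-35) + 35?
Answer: 665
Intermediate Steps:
-18*(-35) + 35 = 630 + 35 = 665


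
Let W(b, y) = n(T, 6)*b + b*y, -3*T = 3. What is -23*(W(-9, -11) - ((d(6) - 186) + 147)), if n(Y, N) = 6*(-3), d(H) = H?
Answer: -6762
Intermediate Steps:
T = -1 (T = -⅓*3 = -1)
n(Y, N) = -18
W(b, y) = -18*b + b*y
-23*(W(-9, -11) - ((d(6) - 186) + 147)) = -23*(-9*(-18 - 11) - ((6 - 186) + 147)) = -23*(-9*(-29) - (-180 + 147)) = -23*(261 - 1*(-33)) = -23*(261 + 33) = -23*294 = -6762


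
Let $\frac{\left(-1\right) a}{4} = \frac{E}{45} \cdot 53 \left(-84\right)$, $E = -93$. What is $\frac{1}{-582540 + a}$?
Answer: $- \frac{5}{3096716} \approx -1.6146 \cdot 10^{-6}$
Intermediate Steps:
$a = - \frac{184016}{5}$ ($a = - 4 - \frac{93}{45} \cdot 53 \left(-84\right) = - 4 \left(-93\right) \frac{1}{45} \cdot 53 \left(-84\right) = - 4 \left(- \frac{31}{15}\right) 53 \left(-84\right) = - 4 \left(\left(- \frac{1643}{15}\right) \left(-84\right)\right) = \left(-4\right) \frac{46004}{5} = - \frac{184016}{5} \approx -36803.0$)
$\frac{1}{-582540 + a} = \frac{1}{-582540 - \frac{184016}{5}} = \frac{1}{- \frac{3096716}{5}} = - \frac{5}{3096716}$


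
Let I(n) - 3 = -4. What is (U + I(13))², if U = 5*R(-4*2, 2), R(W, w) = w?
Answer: 81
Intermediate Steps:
I(n) = -1 (I(n) = 3 - 4 = -1)
U = 10 (U = 5*2 = 10)
(U + I(13))² = (10 - 1)² = 9² = 81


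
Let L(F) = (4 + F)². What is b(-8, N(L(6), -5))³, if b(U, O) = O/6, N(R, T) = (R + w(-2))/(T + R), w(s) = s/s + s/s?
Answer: 4913/857375 ≈ 0.0057303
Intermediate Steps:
w(s) = 2 (w(s) = 1 + 1 = 2)
N(R, T) = (2 + R)/(R + T) (N(R, T) = (R + 2)/(T + R) = (2 + R)/(R + T))
b(U, O) = O/6 (b(U, O) = O*(⅙) = O/6)
b(-8, N(L(6), -5))³ = (((2 + (4 + 6)²)/((4 + 6)² - 5))/6)³ = (((2 + 10²)/(10² - 5))/6)³ = (((2 + 100)/(100 - 5))/6)³ = ((102/95)/6)³ = (((1/95)*102)/6)³ = ((⅙)*(102/95))³ = (17/95)³ = 4913/857375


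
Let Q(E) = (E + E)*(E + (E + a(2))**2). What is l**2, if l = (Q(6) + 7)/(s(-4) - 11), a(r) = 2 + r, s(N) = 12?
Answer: 1635841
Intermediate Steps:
Q(E) = 2*E*(E + (4 + E)**2) (Q(E) = (E + E)*(E + (E + (2 + 2))**2) = (2*E)*(E + (E + 4)**2) = (2*E)*(E + (4 + E)**2) = 2*E*(E + (4 + E)**2))
l = 1279 (l = (2*6*(6 + (4 + 6)**2) + 7)/(12 - 11) = (2*6*(6 + 10**2) + 7)/1 = (2*6*(6 + 100) + 7)*1 = (2*6*106 + 7)*1 = (1272 + 7)*1 = 1279*1 = 1279)
l**2 = 1279**2 = 1635841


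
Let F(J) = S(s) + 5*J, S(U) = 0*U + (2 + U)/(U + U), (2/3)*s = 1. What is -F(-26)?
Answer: 773/6 ≈ 128.83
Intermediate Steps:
s = 3/2 (s = (3/2)*1 = 3/2 ≈ 1.5000)
S(U) = (2 + U)/(2*U) (S(U) = 0 + (2 + U)/((2*U)) = 0 + (2 + U)*(1/(2*U)) = 0 + (2 + U)/(2*U) = (2 + U)/(2*U))
F(J) = 7/6 + 5*J (F(J) = (2 + 3/2)/(2*(3/2)) + 5*J = (½)*(⅔)*(7/2) + 5*J = 7/6 + 5*J)
-F(-26) = -(7/6 + 5*(-26)) = -(7/6 - 130) = -1*(-773/6) = 773/6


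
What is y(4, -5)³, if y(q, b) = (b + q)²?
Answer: 1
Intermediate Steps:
y(4, -5)³ = ((-5 + 4)²)³ = ((-1)²)³ = 1³ = 1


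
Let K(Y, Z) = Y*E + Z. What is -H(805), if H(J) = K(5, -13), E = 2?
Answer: 3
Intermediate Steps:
K(Y, Z) = Z + 2*Y (K(Y, Z) = Y*2 + Z = 2*Y + Z = Z + 2*Y)
H(J) = -3 (H(J) = -13 + 2*5 = -13 + 10 = -3)
-H(805) = -1*(-3) = 3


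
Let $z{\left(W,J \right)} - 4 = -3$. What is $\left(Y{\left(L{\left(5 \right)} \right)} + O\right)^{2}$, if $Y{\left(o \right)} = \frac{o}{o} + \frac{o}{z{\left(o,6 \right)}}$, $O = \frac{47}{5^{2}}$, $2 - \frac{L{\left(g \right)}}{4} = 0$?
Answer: $\frac{73984}{625} \approx 118.37$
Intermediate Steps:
$z{\left(W,J \right)} = 1$ ($z{\left(W,J \right)} = 4 - 3 = 1$)
$L{\left(g \right)} = 8$ ($L{\left(g \right)} = 8 - 0 = 8 + 0 = 8$)
$O = \frac{47}{25} \approx 1.88$
$Y{\left(o \right)} = 1 + o$ ($Y{\left(o \right)} = \frac{o}{o} + \frac{o}{1} = 1 + o 1 = 1 + o$)
$\left(Y{\left(L{\left(5 \right)} \right)} + O\right)^{2} = \left(\left(1 + 8\right) + \frac{47}{25}\right)^{2} = \left(9 + \frac{47}{25}\right)^{2} = \left(\frac{272}{25}\right)^{2} = \frac{73984}{625}$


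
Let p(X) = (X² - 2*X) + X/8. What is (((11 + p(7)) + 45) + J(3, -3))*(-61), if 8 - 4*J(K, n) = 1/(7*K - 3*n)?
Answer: -85888/15 ≈ -5725.9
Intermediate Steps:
p(X) = X² - 15*X/8 (p(X) = (X² - 2*X) + X*(⅛) = (X² - 2*X) + X/8 = X² - 15*X/8)
J(K, n) = 2 - 1/(4*(-3*n + 7*K)) (J(K, n) = 2 - 1/(4*(7*K - 3*n)) = 2 - 1/(4*(-3*n + 7*K)))
(((11 + p(7)) + 45) + J(3, -3))*(-61) = (((11 + (⅛)*7*(-15 + 8*7)) + 45) + (-1 - 24*(-3) + 56*3)/(4*(-3*(-3) + 7*3)))*(-61) = (((11 + (⅛)*7*(-15 + 56)) + 45) + (-1 + 72 + 168)/(4*(9 + 21)))*(-61) = (((11 + (⅛)*7*41) + 45) + (¼)*239/30)*(-61) = (((11 + 287/8) + 45) + (¼)*(1/30)*239)*(-61) = ((375/8 + 45) + 239/120)*(-61) = (735/8 + 239/120)*(-61) = (1408/15)*(-61) = -85888/15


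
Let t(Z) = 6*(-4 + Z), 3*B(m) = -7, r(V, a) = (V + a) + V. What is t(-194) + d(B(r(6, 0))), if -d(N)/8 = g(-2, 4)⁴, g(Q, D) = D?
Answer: -3236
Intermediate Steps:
r(V, a) = a + 2*V
B(m) = -7/3 (B(m) = (⅓)*(-7) = -7/3)
t(Z) = -24 + 6*Z
d(N) = -2048 (d(N) = -8*4⁴ = -8*256 = -2048)
t(-194) + d(B(r(6, 0))) = (-24 + 6*(-194)) - 2048 = (-24 - 1164) - 2048 = -1188 - 2048 = -3236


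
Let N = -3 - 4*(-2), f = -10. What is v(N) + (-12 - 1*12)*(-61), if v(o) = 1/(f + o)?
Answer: 7319/5 ≈ 1463.8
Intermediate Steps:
N = 5 (N = -3 + 8 = 5)
v(o) = 1/(-10 + o)
v(N) + (-12 - 1*12)*(-61) = 1/(-10 + 5) + (-12 - 1*12)*(-61) = 1/(-5) + (-12 - 12)*(-61) = -1/5 - 24*(-61) = -1/5 + 1464 = 7319/5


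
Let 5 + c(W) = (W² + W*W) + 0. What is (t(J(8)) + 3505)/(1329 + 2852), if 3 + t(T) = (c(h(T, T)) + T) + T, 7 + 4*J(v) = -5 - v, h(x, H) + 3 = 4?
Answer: 3489/4181 ≈ 0.83449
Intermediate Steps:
h(x, H) = 1 (h(x, H) = -3 + 4 = 1)
J(v) = -3 - v/4 (J(v) = -7/4 + (-5 - v)/4 = -7/4 + (-5/4 - v/4) = -3 - v/4)
c(W) = -5 + 2*W² (c(W) = -5 + ((W² + W*W) + 0) = -5 + ((W² + W²) + 0) = -5 + (2*W² + 0) = -5 + 2*W²)
t(T) = -6 + 2*T (t(T) = -3 + (((-5 + 2*1²) + T) + T) = -3 + (((-5 + 2*1) + T) + T) = -3 + (((-5 + 2) + T) + T) = -3 + ((-3 + T) + T) = -3 + (-3 + 2*T) = -6 + 2*T)
(t(J(8)) + 3505)/(1329 + 2852) = ((-6 + 2*(-3 - ¼*8)) + 3505)/(1329 + 2852) = ((-6 + 2*(-3 - 2)) + 3505)/4181 = ((-6 + 2*(-5)) + 3505)*(1/4181) = ((-6 - 10) + 3505)*(1/4181) = (-16 + 3505)*(1/4181) = 3489*(1/4181) = 3489/4181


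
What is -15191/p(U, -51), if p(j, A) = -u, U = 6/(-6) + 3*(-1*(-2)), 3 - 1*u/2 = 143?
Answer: -15191/280 ≈ -54.254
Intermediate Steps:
u = -280 (u = 6 - 2*143 = 6 - 286 = -280)
U = 5 (U = 6*(-⅙) + 3*2 = -1 + 6 = 5)
p(j, A) = 280 (p(j, A) = -1*(-280) = 280)
-15191/p(U, -51) = -15191/280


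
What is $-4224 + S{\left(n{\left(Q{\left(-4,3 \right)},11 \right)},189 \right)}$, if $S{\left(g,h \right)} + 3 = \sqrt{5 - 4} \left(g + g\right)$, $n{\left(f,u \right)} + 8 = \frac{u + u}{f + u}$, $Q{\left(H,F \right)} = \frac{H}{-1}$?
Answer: $- \frac{63601}{15} \approx -4240.1$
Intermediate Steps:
$Q{\left(H,F \right)} = - H$ ($Q{\left(H,F \right)} = H \left(-1\right) = - H$)
$n{\left(f,u \right)} = -8 + \frac{2 u}{f + u}$ ($n{\left(f,u \right)} = -8 + \frac{u + u}{f + u} = -8 + \frac{2 u}{f + u}$)
$S{\left(g,h \right)} = -3 + 2 g$ ($S{\left(g,h \right)} = -3 + \sqrt{5 - 4} \left(g + g\right) = -3 + \sqrt{1} \cdot 2 g = -3 + 1 \cdot 2 g = -3 + 2 g$)
$-4224 + S{\left(n{\left(Q{\left(-4,3 \right)},11 \right)},189 \right)} = -4224 + \left(-3 + 2 \frac{2 \left(- 4 \left(\left(-1\right) \left(-4\right)\right) - 33\right)}{\left(-1\right) \left(-4\right) + 11}\right) = -4224 + \left(-3 + 2 \frac{2 \left(\left(-4\right) 4 - 33\right)}{4 + 11}\right) = -4224 + \left(-3 + 2 \frac{2 \left(-16 - 33\right)}{15}\right) = -4224 + \left(-3 + 2 \cdot 2 \cdot \frac{1}{15} \left(-49\right)\right) = -4224 + \left(-3 + 2 \left(- \frac{98}{15}\right)\right) = -4224 - \frac{241}{15} = - \frac{63601}{15}$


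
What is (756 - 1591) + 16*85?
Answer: 525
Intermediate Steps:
(756 - 1591) + 16*85 = -835 + 1360 = 525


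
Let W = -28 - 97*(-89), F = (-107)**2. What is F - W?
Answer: 2844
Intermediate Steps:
F = 11449
W = 8605 (W = -28 + 8633 = 8605)
F - W = 11449 - 1*8605 = 11449 - 8605 = 2844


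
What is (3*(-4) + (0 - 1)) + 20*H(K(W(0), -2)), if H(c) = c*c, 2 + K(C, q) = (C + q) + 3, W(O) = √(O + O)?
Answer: 7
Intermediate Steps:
W(O) = √2*√O (W(O) = √(2*O) = √2*√O)
K(C, q) = 1 + C + q (K(C, q) = -2 + ((C + q) + 3) = -2 + (3 + C + q) = 1 + C + q)
H(c) = c²
(3*(-4) + (0 - 1)) + 20*H(K(W(0), -2)) = (3*(-4) + (0 - 1)) + 20*(1 + √2*√0 - 2)² = (-12 - 1) + 20*(1 + √2*0 - 2)² = -13 + 20*(1 + 0 - 2)² = -13 + 20*(-1)² = -13 + 20*1 = -13 + 20 = 7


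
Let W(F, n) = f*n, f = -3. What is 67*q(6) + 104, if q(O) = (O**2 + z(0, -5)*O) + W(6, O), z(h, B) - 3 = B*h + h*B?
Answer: 2516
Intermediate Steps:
z(h, B) = 3 + 2*B*h (z(h, B) = 3 + (B*h + h*B) = 3 + (B*h + B*h) = 3 + 2*B*h)
W(F, n) = -3*n
q(O) = O**2 (q(O) = (O**2 + (3 + 2*(-5)*0)*O) - 3*O = (O**2 + (3 + 0)*O) - 3*O = (O**2 + 3*O) - 3*O = O**2)
67*q(6) + 104 = 67*6**2 + 104 = 67*36 + 104 = 2412 + 104 = 2516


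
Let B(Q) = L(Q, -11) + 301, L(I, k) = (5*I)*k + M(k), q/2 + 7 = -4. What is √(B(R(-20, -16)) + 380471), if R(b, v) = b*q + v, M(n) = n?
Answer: √357441 ≈ 597.86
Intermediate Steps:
q = -22 (q = -14 + 2*(-4) = -14 - 8 = -22)
R(b, v) = v - 22*b (R(b, v) = b*(-22) + v = -22*b + v = v - 22*b)
L(I, k) = k + 5*I*k (L(I, k) = (5*I)*k + k = 5*I*k + k = k + 5*I*k)
B(Q) = 290 - 55*Q (B(Q) = -11*(1 + 5*Q) + 301 = (-11 - 55*Q) + 301 = 290 - 55*Q)
√(B(R(-20, -16)) + 380471) = √((290 - 55*(-16 - 22*(-20))) + 380471) = √((290 - 55*(-16 + 440)) + 380471) = √((290 - 55*424) + 380471) = √((290 - 23320) + 380471) = √(-23030 + 380471) = √357441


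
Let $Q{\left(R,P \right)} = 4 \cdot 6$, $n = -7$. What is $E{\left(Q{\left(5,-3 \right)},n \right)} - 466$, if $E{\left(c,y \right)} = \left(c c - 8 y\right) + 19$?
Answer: $185$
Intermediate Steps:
$Q{\left(R,P \right)} = 24$
$E{\left(c,y \right)} = 19 + c^{2} - 8 y$ ($E{\left(c,y \right)} = \left(c^{2} - 8 y\right) + 19 = 19 + c^{2} - 8 y$)
$E{\left(Q{\left(5,-3 \right)},n \right)} - 466 = \left(19 + 24^{2} - -56\right) - 466 = \left(19 + 576 + 56\right) - 466 = 651 - 466 = 185$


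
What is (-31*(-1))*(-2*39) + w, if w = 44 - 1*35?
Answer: -2409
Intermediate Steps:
w = 9 (w = 44 - 35 = 9)
(-31*(-1))*(-2*39) + w = (-31*(-1))*(-2*39) + 9 = 31*(-78) + 9 = -2418 + 9 = -2409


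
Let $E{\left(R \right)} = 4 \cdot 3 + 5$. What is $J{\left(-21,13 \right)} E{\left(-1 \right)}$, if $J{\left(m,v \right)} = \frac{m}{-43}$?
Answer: $\frac{357}{43} \approx 8.3023$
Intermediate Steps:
$E{\left(R \right)} = 17$ ($E{\left(R \right)} = 12 + 5 = 17$)
$J{\left(m,v \right)} = - \frac{m}{43}$ ($J{\left(m,v \right)} = m \left(- \frac{1}{43}\right) = - \frac{m}{43}$)
$J{\left(-21,13 \right)} E{\left(-1 \right)} = \left(- \frac{1}{43}\right) \left(-21\right) 17 = \frac{21}{43} \cdot 17 = \frac{357}{43}$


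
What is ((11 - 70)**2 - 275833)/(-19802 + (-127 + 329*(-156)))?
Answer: 90784/23751 ≈ 3.8223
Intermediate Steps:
((11 - 70)**2 - 275833)/(-19802 + (-127 + 329*(-156))) = ((-59)**2 - 275833)/(-19802 + (-127 - 51324)) = (3481 - 275833)/(-19802 - 51451) = -272352/(-71253) = -272352*(-1/71253) = 90784/23751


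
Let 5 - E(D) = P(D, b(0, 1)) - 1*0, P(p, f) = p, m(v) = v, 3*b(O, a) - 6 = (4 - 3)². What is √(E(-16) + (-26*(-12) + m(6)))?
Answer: √339 ≈ 18.412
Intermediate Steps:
b(O, a) = 7/3 (b(O, a) = 2 + (4 - 3)²/3 = 2 + (⅓)*1² = 2 + (⅓)*1 = 2 + ⅓ = 7/3)
E(D) = 5 - D (E(D) = 5 - (D - 1*0) = 5 - (D + 0) = 5 - D)
√(E(-16) + (-26*(-12) + m(6))) = √((5 - 1*(-16)) + (-26*(-12) + 6)) = √((5 + 16) + (312 + 6)) = √(21 + 318) = √339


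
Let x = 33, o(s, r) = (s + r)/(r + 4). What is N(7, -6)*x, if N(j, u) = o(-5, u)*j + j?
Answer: 3003/2 ≈ 1501.5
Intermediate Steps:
o(s, r) = (r + s)/(4 + r)
N(j, u) = j + j*(-5 + u)/(4 + u) (N(j, u) = ((u - 5)/(4 + u))*j + j = ((-5 + u)/(4 + u))*j + j = j*(-5 + u)/(4 + u) + j = j + j*(-5 + u)/(4 + u))
N(7, -6)*x = (7*(-1 + 2*(-6))/(4 - 6))*33 = (7*(-1 - 12)/(-2))*33 = (7*(-½)*(-13))*33 = (91/2)*33 = 3003/2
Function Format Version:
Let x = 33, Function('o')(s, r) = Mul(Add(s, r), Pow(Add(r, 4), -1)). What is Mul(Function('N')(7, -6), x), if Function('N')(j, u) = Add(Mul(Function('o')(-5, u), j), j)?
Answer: Rational(3003, 2) ≈ 1501.5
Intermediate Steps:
Function('o')(s, r) = Mul(Pow(Add(4, r), -1), Add(r, s)) (Function('o')(s, r) = Mul(Add(r, s), Pow(Add(4, r), -1)) = Mul(Pow(Add(4, r), -1), Add(r, s)))
Function('N')(j, u) = Add(j, Mul(j, Pow(Add(4, u), -1), Add(-5, u))) (Function('N')(j, u) = Add(Mul(Mul(Pow(Add(4, u), -1), Add(u, -5)), j), j) = Add(Mul(Mul(Pow(Add(4, u), -1), Add(-5, u)), j), j) = Add(Mul(j, Pow(Add(4, u), -1), Add(-5, u)), j) = Add(j, Mul(j, Pow(Add(4, u), -1), Add(-5, u))))
Mul(Function('N')(7, -6), x) = Mul(Mul(7, Pow(Add(4, -6), -1), Add(-1, Mul(2, -6))), 33) = Mul(Mul(7, Pow(-2, -1), Add(-1, -12)), 33) = Mul(Mul(7, Rational(-1, 2), -13), 33) = Mul(Rational(91, 2), 33) = Rational(3003, 2)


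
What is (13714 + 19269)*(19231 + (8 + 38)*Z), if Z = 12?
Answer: 652502689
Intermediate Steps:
(13714 + 19269)*(19231 + (8 + 38)*Z) = (13714 + 19269)*(19231 + (8 + 38)*12) = 32983*(19231 + 46*12) = 32983*(19231 + 552) = 32983*19783 = 652502689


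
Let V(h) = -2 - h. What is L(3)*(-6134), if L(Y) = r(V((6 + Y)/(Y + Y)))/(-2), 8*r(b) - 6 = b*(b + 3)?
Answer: 95077/32 ≈ 2971.2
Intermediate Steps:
r(b) = 3/4 + b*(3 + b)/8 (r(b) = 3/4 + (b*(b + 3))/8 = 3/4 + (b*(3 + b))/8 = 3/4 + b*(3 + b)/8)
L(Y) = -(-2 - (6 + Y)/(2*Y))**2/16 + 3*(6 + Y)/(32*Y) (L(Y) = (3/4 + (-2 - (6 + Y)/(Y + Y))**2/8 + 3*(-2 - (6 + Y)/(Y + Y))/8)/(-2) = (3/4 + (-2 - (6 + Y)/(2*Y))**2/8 + 3*(-2 - (6 + Y)/(2*Y))/8)*(-1/2) = (3/4 + (-2 - (6 + Y)/(2*Y))**2/8 + (-3/4 - 3*(6 + Y)/(16*Y)))*(-1/2) = ((-2 - (6 + Y)/(2*Y))**2/8 - 3*(6 + Y)/(16*Y))*(-1/2) = -(-2 - (6 + Y)/(2*Y))**2/16 + 3*(6 + Y)/(32*Y))
L(3)*(-6134) = ((1/64)*(-36 - 24*3 - 19*3**2)/3**2)*(-6134) = ((1/64)*(1/9)*(-36 - 72 - 19*9))*(-6134) = ((1/64)*(1/9)*(-36 - 72 - 171))*(-6134) = ((1/64)*(1/9)*(-279))*(-6134) = -31/64*(-6134) = 95077/32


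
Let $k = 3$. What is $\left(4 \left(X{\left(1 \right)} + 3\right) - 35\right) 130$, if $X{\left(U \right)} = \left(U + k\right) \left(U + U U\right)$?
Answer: $1170$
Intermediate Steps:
$X{\left(U \right)} = \left(3 + U\right) \left(U + U^{2}\right)$ ($X{\left(U \right)} = \left(U + 3\right) \left(U + U U\right) = \left(3 + U\right) \left(U + U^{2}\right)$)
$\left(4 \left(X{\left(1 \right)} + 3\right) - 35\right) 130 = \left(4 \left(1 \left(3 + 1^{2} + 4 \cdot 1\right) + 3\right) - 35\right) 130 = \left(4 \left(1 \left(3 + 1 + 4\right) + 3\right) - 35\right) 130 = \left(4 \left(1 \cdot 8 + 3\right) - 35\right) 130 = \left(4 \left(8 + 3\right) - 35\right) 130 = \left(4 \cdot 11 - 35\right) 130 = \left(44 - 35\right) 130 = 9 \cdot 130 = 1170$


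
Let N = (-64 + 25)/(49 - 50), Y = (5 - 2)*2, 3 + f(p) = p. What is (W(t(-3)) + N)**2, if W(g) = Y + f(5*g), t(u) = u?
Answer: 729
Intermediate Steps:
f(p) = -3 + p
Y = 6 (Y = 3*2 = 6)
W(g) = 3 + 5*g (W(g) = 6 + (-3 + 5*g) = 3 + 5*g)
N = 39 (N = -39/(-1) = -39*(-1) = 39)
(W(t(-3)) + N)**2 = ((3 + 5*(-3)) + 39)**2 = ((3 - 15) + 39)**2 = (-12 + 39)**2 = 27**2 = 729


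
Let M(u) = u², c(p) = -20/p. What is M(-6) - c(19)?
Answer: 704/19 ≈ 37.053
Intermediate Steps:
M(-6) - c(19) = (-6)² - (-20)/19 = 36 - (-20)/19 = 36 - 1*(-20/19) = 36 + 20/19 = 704/19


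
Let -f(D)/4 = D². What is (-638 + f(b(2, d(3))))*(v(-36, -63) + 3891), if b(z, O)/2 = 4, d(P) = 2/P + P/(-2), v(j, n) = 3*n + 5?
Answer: -3314058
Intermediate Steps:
v(j, n) = 5 + 3*n
d(P) = 2/P - P/2 (d(P) = 2/P + P*(-½) = 2/P - P/2)
b(z, O) = 8 (b(z, O) = 2*4 = 8)
f(D) = -4*D²
(-638 + f(b(2, d(3))))*(v(-36, -63) + 3891) = (-638 - 4*8²)*((5 + 3*(-63)) + 3891) = (-638 - 4*64)*((5 - 189) + 3891) = (-638 - 256)*(-184 + 3891) = -894*3707 = -3314058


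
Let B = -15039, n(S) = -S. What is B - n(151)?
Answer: -14888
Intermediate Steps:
B - n(151) = -15039 - (-1)*151 = -15039 - 1*(-151) = -15039 + 151 = -14888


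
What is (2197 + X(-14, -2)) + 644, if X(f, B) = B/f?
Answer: 19888/7 ≈ 2841.1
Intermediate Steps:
(2197 + X(-14, -2)) + 644 = (2197 - 2/(-14)) + 644 = (2197 - 2*(-1/14)) + 644 = (2197 + 1/7) + 644 = 15380/7 + 644 = 19888/7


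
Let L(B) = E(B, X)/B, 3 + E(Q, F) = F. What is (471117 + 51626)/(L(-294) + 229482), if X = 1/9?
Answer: 691588989/303604699 ≈ 2.2779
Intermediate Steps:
X = ⅑ ≈ 0.11111
E(Q, F) = -3 + F
L(B) = -26/(9*B) (L(B) = (-3 + ⅑)/B = -26/(9*B))
(471117 + 51626)/(L(-294) + 229482) = (471117 + 51626)/(-26/9/(-294) + 229482) = 522743/(-26/9*(-1/294) + 229482) = 522743/(13/1323 + 229482) = 522743/(303604699/1323) = 522743*(1323/303604699) = 691588989/303604699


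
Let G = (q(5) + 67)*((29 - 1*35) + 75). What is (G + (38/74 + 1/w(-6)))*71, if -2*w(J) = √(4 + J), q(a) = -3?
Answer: 11602181/37 + 71*I*√2 ≈ 3.1357e+5 + 100.41*I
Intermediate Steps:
w(J) = -√(4 + J)/2
G = 4416 (G = (-3 + 67)*((29 - 1*35) + 75) = 64*((29 - 35) + 75) = 64*(-6 + 75) = 64*69 = 4416)
(G + (38/74 + 1/w(-6)))*71 = (4416 + (38/74 + 1/(-√(4 - 6)/2)))*71 = (4416 + (38*(1/74) + 1/(-I*√2/2)))*71 = (4416 + (19/37 + 1/(-I*√2/2)))*71 = (4416 + (19/37 + 1*(I*√2)))*71 = (4416 + (19/37 + I*√2))*71 = (163411/37 + I*√2)*71 = 11602181/37 + 71*I*√2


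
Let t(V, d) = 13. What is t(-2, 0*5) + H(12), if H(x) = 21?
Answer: 34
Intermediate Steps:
t(-2, 0*5) + H(12) = 13 + 21 = 34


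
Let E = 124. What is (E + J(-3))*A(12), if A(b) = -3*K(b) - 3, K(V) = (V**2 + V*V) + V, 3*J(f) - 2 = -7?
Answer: -110467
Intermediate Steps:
J(f) = -5/3 (J(f) = 2/3 + (1/3)*(-7) = 2/3 - 7/3 = -5/3)
K(V) = V + 2*V**2 (K(V) = (V**2 + V**2) + V = 2*V**2 + V = V + 2*V**2)
A(b) = -3 - 3*b*(1 + 2*b) (A(b) = -3*b*(1 + 2*b) - 3 = -3 - 3*b*(1 + 2*b))
(E + J(-3))*A(12) = (124 - 5/3)*(-3 - 3*12*(1 + 2*12)) = 367*(-3 - 3*12*(1 + 24))/3 = 367*(-3 - 3*12*25)/3 = 367*(-3 - 900)/3 = (367/3)*(-903) = -110467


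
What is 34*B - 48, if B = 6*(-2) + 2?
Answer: -388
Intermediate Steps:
B = -10 (B = -12 + 2 = -10)
34*B - 48 = 34*(-10) - 48 = -340 - 48 = -388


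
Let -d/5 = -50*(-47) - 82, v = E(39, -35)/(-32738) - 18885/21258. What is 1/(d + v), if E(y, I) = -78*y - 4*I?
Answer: -115990734/1315427684629 ≈ -8.8177e-5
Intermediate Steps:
v = -92761069/115990734 (v = (-78*39 - 4*(-35))/(-32738) - 18885/21258 = (-3042 + 140)*(-1/32738) - 18885*1/21258 = -2902*(-1/32738) - 6295/7086 = 1451/16369 - 6295/7086 = -92761069/115990734 ≈ -0.79973)
d = -11340 (d = -5*(-50*(-47) - 82) = -5*(2350 - 82) = -5*2268 = -11340)
1/(d + v) = 1/(-11340 - 92761069/115990734) = 1/(-1315427684629/115990734) = -115990734/1315427684629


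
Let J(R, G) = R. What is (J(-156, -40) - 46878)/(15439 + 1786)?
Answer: -3618/1325 ≈ -2.7306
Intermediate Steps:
(J(-156, -40) - 46878)/(15439 + 1786) = (-156 - 46878)/(15439 + 1786) = -47034/17225 = -47034*1/17225 = -3618/1325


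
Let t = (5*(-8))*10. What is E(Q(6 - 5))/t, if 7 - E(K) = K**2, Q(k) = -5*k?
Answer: 9/200 ≈ 0.045000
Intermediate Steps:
t = -400 (t = -40*10 = -400)
E(K) = 7 - K**2
E(Q(6 - 5))/t = (7 - (-5*(6 - 5))**2)/(-400) = (7 - (-5*1)**2)*(-1/400) = (7 - 1*(-5)**2)*(-1/400) = (7 - 1*25)*(-1/400) = (7 - 25)*(-1/400) = -18*(-1/400) = 9/200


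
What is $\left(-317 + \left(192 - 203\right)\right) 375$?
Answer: $-123000$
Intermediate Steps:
$\left(-317 + \left(192 - 203\right)\right) 375 = \left(-317 - 11\right) 375 = \left(-328\right) 375 = -123000$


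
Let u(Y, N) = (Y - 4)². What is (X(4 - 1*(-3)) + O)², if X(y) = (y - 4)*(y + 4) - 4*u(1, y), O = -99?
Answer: 10404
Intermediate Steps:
u(Y, N) = (-4 + Y)²
X(y) = -36 + (-4 + y)*(4 + y) (X(y) = (y - 4)*(y + 4) - 4*(-4 + 1)² = (-4 + y)*(4 + y) - 4*(-3)² = (-4 + y)*(4 + y) - 4*9 = (-4 + y)*(4 + y) - 36 = -36 + (-4 + y)*(4 + y))
(X(4 - 1*(-3)) + O)² = ((-52 + (4 - 1*(-3))²) - 99)² = ((-52 + (4 + 3)²) - 99)² = ((-52 + 7²) - 99)² = ((-52 + 49) - 99)² = (-3 - 99)² = (-102)² = 10404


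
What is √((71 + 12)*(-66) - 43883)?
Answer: I*√49361 ≈ 222.17*I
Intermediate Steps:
√((71 + 12)*(-66) - 43883) = √(83*(-66) - 43883) = √(-5478 - 43883) = √(-49361) = I*√49361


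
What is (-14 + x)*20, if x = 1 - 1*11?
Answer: -480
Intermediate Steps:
x = -10 (x = 1 - 11 = -10)
(-14 + x)*20 = (-14 - 10)*20 = -24*20 = -480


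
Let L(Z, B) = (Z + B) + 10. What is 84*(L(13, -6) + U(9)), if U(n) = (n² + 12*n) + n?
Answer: 18060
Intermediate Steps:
L(Z, B) = 10 + B + Z (L(Z, B) = (B + Z) + 10 = 10 + B + Z)
U(n) = n² + 13*n
84*(L(13, -6) + U(9)) = 84*((10 - 6 + 13) + 9*(13 + 9)) = 84*(17 + 9*22) = 84*(17 + 198) = 84*215 = 18060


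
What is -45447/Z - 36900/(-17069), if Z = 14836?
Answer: -228286443/253235684 ≈ -0.90148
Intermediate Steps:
-45447/Z - 36900/(-17069) = -45447/14836 - 36900/(-17069) = -45447*1/14836 - 36900*(-1/17069) = -45447/14836 + 36900/17069 = -228286443/253235684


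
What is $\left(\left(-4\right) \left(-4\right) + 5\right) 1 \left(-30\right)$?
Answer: $-630$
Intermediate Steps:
$\left(\left(-4\right) \left(-4\right) + 5\right) 1 \left(-30\right) = \left(16 + 5\right) 1 \left(-30\right) = 21 \cdot 1 \left(-30\right) = 21 \left(-30\right) = -630$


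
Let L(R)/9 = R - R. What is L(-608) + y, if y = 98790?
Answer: 98790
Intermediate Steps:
L(R) = 0 (L(R) = 9*(R - R) = 9*0 = 0)
L(-608) + y = 0 + 98790 = 98790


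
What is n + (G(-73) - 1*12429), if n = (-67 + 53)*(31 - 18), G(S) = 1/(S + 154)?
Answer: -1021490/81 ≈ -12611.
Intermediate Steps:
G(S) = 1/(154 + S)
n = -182 (n = -14*13 = -182)
n + (G(-73) - 1*12429) = -182 + (1/(154 - 73) - 1*12429) = -182 + (1/81 - 12429) = -182 - 1006748/81 = -1021490/81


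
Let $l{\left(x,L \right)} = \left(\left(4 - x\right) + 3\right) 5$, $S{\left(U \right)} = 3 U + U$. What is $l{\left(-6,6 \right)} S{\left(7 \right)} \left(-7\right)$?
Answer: $-12740$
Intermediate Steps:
$S{\left(U \right)} = 4 U$
$l{\left(x,L \right)} = 35 - 5 x$ ($l{\left(x,L \right)} = \left(7 - x\right) 5 = 35 - 5 x$)
$l{\left(-6,6 \right)} S{\left(7 \right)} \left(-7\right) = \left(35 - -30\right) 4 \cdot 7 \left(-7\right) = \left(35 + 30\right) 28 \left(-7\right) = 65 \cdot 28 \left(-7\right) = 1820 \left(-7\right) = -12740$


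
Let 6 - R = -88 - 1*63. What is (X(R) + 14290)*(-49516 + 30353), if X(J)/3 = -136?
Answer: -266020766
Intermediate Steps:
R = 157 (R = 6 - (-88 - 1*63) = 6 - (-88 - 63) = 6 - 1*(-151) = 6 + 151 = 157)
X(J) = -408 (X(J) = 3*(-136) = -408)
(X(R) + 14290)*(-49516 + 30353) = (-408 + 14290)*(-49516 + 30353) = 13882*(-19163) = -266020766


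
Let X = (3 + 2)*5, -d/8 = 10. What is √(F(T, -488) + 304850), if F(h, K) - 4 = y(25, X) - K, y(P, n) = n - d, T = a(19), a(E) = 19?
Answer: √305447 ≈ 552.67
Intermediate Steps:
d = -80 (d = -8*10 = -80)
T = 19
X = 25 (X = 5*5 = 25)
y(P, n) = 80 + n (y(P, n) = n - 1*(-80) = n + 80 = 80 + n)
F(h, K) = 109 - K (F(h, K) = 4 + ((80 + 25) - K) = 4 + (105 - K) = 109 - K)
√(F(T, -488) + 304850) = √((109 - 1*(-488)) + 304850) = √((109 + 488) + 304850) = √(597 + 304850) = √305447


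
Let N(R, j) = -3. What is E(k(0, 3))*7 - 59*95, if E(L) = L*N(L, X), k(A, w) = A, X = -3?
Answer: -5605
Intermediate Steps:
E(L) = -3*L (E(L) = L*(-3) = -3*L)
E(k(0, 3))*7 - 59*95 = -3*0*7 - 59*95 = 0*7 - 5605 = 0 - 5605 = -5605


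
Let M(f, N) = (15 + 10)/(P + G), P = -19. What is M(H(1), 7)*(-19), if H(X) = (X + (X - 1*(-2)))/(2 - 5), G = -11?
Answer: 95/6 ≈ 15.833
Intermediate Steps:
H(X) = -⅔ - 2*X/3 (H(X) = (X + (X + 2))/(-3) = (X + (2 + X))*(-⅓) = (2 + 2*X)*(-⅓) = -⅔ - 2*X/3)
M(f, N) = -⅚ (M(f, N) = (15 + 10)/(-19 - 11) = 25/(-30) = 25*(-1/30) = -⅚)
M(H(1), 7)*(-19) = -⅚*(-19) = 95/6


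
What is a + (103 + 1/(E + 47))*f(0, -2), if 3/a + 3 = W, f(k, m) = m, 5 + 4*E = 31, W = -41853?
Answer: -307585899/1492864 ≈ -206.04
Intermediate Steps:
E = 13/2 (E = -5/4 + (¼)*31 = -5/4 + 31/4 = 13/2 ≈ 6.5000)
a = -1/13952 (a = 3/(-3 - 41853) = 3/(-41856) = 3*(-1/41856) = -1/13952 ≈ -7.1674e-5)
a + (103 + 1/(E + 47))*f(0, -2) = -1/13952 + (103 + 1/(13/2 + 47))*(-2) = -1/13952 + (103 + 1/(107/2))*(-2) = -1/13952 + (103 + 2/107)*(-2) = -1/13952 + (11023/107)*(-2) = -1/13952 - 22046/107 = -307585899/1492864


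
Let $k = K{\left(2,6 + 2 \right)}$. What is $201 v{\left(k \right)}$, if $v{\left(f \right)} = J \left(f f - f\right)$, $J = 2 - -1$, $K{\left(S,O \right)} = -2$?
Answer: $3618$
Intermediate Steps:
$k = -2$
$J = 3$ ($J = 2 + 1 = 3$)
$v{\left(f \right)} = - 3 f + 3 f^{2}$ ($v{\left(f \right)} = 3 \left(f f - f\right) = 3 \left(f^{2} - f\right) = - 3 f + 3 f^{2}$)
$201 v{\left(k \right)} = 201 \cdot 3 \left(-2\right) \left(-1 - 2\right) = 201 \cdot 3 \left(-2\right) \left(-3\right) = 201 \cdot 18 = 3618$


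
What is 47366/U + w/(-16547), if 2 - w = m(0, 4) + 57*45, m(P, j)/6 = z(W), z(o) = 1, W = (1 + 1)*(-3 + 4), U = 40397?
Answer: 887545095/668449159 ≈ 1.3278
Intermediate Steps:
W = 2 (W = 2*1 = 2)
m(P, j) = 6 (m(P, j) = 6*1 = 6)
w = -2569 (w = 2 - (6 + 57*45) = 2 - (6 + 2565) = 2 - 1*2571 = 2 - 2571 = -2569)
47366/U + w/(-16547) = 47366/40397 - 2569/(-16547) = 47366*(1/40397) - 2569*(-1/16547) = 47366/40397 + 2569/16547 = 887545095/668449159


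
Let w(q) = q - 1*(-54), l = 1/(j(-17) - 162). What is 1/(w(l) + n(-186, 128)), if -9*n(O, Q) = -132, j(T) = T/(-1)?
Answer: 435/29867 ≈ 0.014565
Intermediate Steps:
j(T) = -T (j(T) = T*(-1) = -T)
n(O, Q) = 44/3 (n(O, Q) = -⅑*(-132) = 44/3)
l = -1/145 (l = 1/(-1*(-17) - 162) = 1/(17 - 162) = 1/(-145) = -1/145 ≈ -0.0068966)
w(q) = 54 + q (w(q) = q + 54 = 54 + q)
1/(w(l) + n(-186, 128)) = 1/((54 - 1/145) + 44/3) = 1/(7829/145 + 44/3) = 1/(29867/435) = 435/29867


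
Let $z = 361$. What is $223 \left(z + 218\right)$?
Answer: $129117$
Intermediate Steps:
$223 \left(z + 218\right) = 223 \left(361 + 218\right) = 223 \cdot 579 = 129117$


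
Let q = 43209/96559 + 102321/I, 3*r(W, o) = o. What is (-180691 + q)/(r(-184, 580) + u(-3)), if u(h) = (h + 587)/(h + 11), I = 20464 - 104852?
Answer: -4417057659266157/6510588292708 ≈ -678.44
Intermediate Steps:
r(W, o) = o/3
I = -84388
q = -6233692347/8148420892 (q = 43209/96559 + 102321/(-84388) = 43209*(1/96559) + 102321*(-1/84388) = 43209/96559 - 102321/84388 = -6233692347/8148420892 ≈ -0.76502)
u(h) = (587 + h)/(11 + h)
(-180691 + q)/(r(-184, 580) + u(-3)) = (-180691 - 6233692347/8148420892)/((1/3)*580 + (587 - 3)/(11 - 3)) = -1472352553088719/(8148420892*(580/3 + 584/8)) = -1472352553088719/(8148420892*(580/3 + (1/8)*584)) = -1472352553088719/(8148420892*(580/3 + 73)) = -1472352553088719/(8148420892*799/3) = -1472352553088719/8148420892*3/799 = -4417057659266157/6510588292708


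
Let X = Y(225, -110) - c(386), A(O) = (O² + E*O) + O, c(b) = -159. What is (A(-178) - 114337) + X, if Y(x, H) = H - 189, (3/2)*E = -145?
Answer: -197293/3 ≈ -65764.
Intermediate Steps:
E = -290/3 (E = (⅔)*(-145) = -290/3 ≈ -96.667)
Y(x, H) = -189 + H
A(O) = O² - 287*O/3 (A(O) = (O² - 290*O/3) + O = O² - 287*O/3)
X = -140 (X = (-189 - 110) - 1*(-159) = -299 + 159 = -140)
(A(-178) - 114337) + X = ((⅓)*(-178)*(-287 + 3*(-178)) - 114337) - 140 = ((⅓)*(-178)*(-287 - 534) - 114337) - 140 = ((⅓)*(-178)*(-821) - 114337) - 140 = (146138/3 - 114337) - 140 = -196873/3 - 140 = -197293/3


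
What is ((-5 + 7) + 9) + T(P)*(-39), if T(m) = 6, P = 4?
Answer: -223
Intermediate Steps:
((-5 + 7) + 9) + T(P)*(-39) = ((-5 + 7) + 9) + 6*(-39) = (2 + 9) - 234 = 11 - 234 = -223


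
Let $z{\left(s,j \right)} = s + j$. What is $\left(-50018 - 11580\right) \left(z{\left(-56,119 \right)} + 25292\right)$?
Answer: $-1561817290$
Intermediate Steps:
$z{\left(s,j \right)} = j + s$
$\left(-50018 - 11580\right) \left(z{\left(-56,119 \right)} + 25292\right) = \left(-50018 - 11580\right) \left(\left(119 - 56\right) + 25292\right) = - 61598 \left(63 + 25292\right) = \left(-61598\right) 25355 = -1561817290$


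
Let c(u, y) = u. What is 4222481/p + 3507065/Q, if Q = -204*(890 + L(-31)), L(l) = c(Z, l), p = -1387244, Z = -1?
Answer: -703865892887/31448127858 ≈ -22.382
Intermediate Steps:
L(l) = -1
Q = -181356 (Q = -204*(890 - 1) = -204*889 = -181356)
4222481/p + 3507065/Q = 4222481/(-1387244) + 3507065/(-181356) = 4222481*(-1/1387244) + 3507065*(-1/181356) = -4222481/1387244 - 3507065/181356 = -703865892887/31448127858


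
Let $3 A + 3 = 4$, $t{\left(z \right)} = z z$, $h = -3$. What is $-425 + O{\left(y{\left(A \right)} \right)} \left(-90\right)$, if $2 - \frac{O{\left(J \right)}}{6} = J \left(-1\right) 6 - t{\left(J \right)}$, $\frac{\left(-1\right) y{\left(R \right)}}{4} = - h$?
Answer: $-40385$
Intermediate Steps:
$t{\left(z \right)} = z^{2}$
$A = \frac{1}{3}$ ($A = -1 + \frac{1}{3} \cdot 4 = -1 + \frac{4}{3} = \frac{1}{3} \approx 0.33333$)
$y{\left(R \right)} = -12$ ($y{\left(R \right)} = - 4 \left(\left(-1\right) \left(-3\right)\right) = \left(-4\right) 3 = -12$)
$O{\left(J \right)} = 12 + 6 J^{2} + 36 J$ ($O{\left(J \right)} = 12 - 6 \left(J \left(-1\right) 6 - J^{2}\right) = 12 - 6 \left(- J 6 - J^{2}\right) = 12 - 6 \left(- 6 J - J^{2}\right) = 12 - 6 \left(- J^{2} - 6 J\right) = 12 + \left(6 J^{2} + 36 J\right) = 12 + 6 J^{2} + 36 J$)
$-425 + O{\left(y{\left(A \right)} \right)} \left(-90\right) = -425 + \left(12 + 6 \left(-12\right)^{2} + 36 \left(-12\right)\right) \left(-90\right) = -425 + \left(12 + 6 \cdot 144 - 432\right) \left(-90\right) = -425 + \left(12 + 864 - 432\right) \left(-90\right) = -425 + 444 \left(-90\right) = -425 - 39960 = -40385$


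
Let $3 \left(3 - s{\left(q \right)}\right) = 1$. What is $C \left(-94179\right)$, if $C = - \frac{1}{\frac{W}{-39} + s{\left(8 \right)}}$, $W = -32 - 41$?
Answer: $\frac{1224327}{59} \approx 20751.0$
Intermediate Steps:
$W = -73$
$s{\left(q \right)} = \frac{8}{3}$ ($s{\left(q \right)} = 3 - \frac{1}{3} = \frac{8}{3}$)
$C = - \frac{13}{59}$ ($C = - \frac{1}{- \frac{73}{-39} + \frac{8}{3}} = - \frac{1}{\left(-73\right) \left(- \frac{1}{39}\right) + \frac{8}{3}} = - \frac{1}{\frac{73}{39} + \frac{8}{3}} = - \frac{1}{\frac{59}{13}} = \left(-1\right) \frac{13}{59} = - \frac{13}{59} \approx -0.22034$)
$C \left(-94179\right) = \left(- \frac{13}{59}\right) \left(-94179\right) = \frac{1224327}{59}$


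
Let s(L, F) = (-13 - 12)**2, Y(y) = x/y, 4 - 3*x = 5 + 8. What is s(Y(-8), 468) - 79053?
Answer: -78428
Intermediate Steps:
x = -3 (x = 4/3 - (5 + 8)/3 = 4/3 - 1/3*13 = 4/3 - 13/3 = -3)
Y(y) = -3/y
s(L, F) = 625 (s(L, F) = (-25)**2 = 625)
s(Y(-8), 468) - 79053 = 625 - 79053 = -78428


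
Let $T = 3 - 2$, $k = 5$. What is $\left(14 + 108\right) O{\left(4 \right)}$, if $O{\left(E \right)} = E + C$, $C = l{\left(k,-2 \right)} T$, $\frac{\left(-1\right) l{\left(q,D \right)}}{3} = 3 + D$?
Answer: $122$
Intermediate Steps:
$l{\left(q,D \right)} = -9 - 3 D$ ($l{\left(q,D \right)} = - 3 \left(3 + D\right) = -9 - 3 D$)
$T = 1$
$C = -3$ ($C = \left(-9 - -6\right) 1 = \left(-9 + 6\right) 1 = \left(-3\right) 1 = -3$)
$O{\left(E \right)} = -3 + E$ ($O{\left(E \right)} = E - 3 = -3 + E$)
$\left(14 + 108\right) O{\left(4 \right)} = \left(14 + 108\right) \left(-3 + 4\right) = 122 \cdot 1 = 122$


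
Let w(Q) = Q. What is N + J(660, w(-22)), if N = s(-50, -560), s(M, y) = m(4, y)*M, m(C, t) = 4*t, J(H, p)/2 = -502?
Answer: 110996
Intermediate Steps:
J(H, p) = -1004 (J(H, p) = 2*(-502) = -1004)
s(M, y) = 4*M*y (s(M, y) = (4*y)*M = 4*M*y)
N = 112000 (N = 4*(-50)*(-560) = 112000)
N + J(660, w(-22)) = 112000 - 1004 = 110996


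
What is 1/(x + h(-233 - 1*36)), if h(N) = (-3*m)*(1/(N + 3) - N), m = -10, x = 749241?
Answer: 133/100722348 ≈ 1.3205e-6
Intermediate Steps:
h(N) = -30*N + 30/(3 + N) (h(N) = (-3*(-10))*(1/(N + 3) - N) = 30*(1/(3 + N) - N) = -30*N + 30/(3 + N))
1/(x + h(-233 - 1*36)) = 1/(749241 + 30*(1 - (-233 - 1*36)² - 3*(-233 - 1*36))/(3 + (-233 - 1*36))) = 1/(749241 + 30*(1 - (-233 - 36)² - 3*(-233 - 36))/(3 + (-233 - 36))) = 1/(749241 + 30*(1 - 1*(-269)² - 3*(-269))/(3 - 269)) = 1/(749241 + 30*(1 - 1*72361 + 807)/(-266)) = 1/(749241 + 30*(-1/266)*(1 - 72361 + 807)) = 1/(749241 + 30*(-1/266)*(-71553)) = 1/(749241 + 1073295/133) = 1/(100722348/133) = 133/100722348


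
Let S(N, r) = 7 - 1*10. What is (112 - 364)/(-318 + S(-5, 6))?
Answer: 84/107 ≈ 0.78505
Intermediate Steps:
S(N, r) = -3 (S(N, r) = 7 - 10 = -3)
(112 - 364)/(-318 + S(-5, 6)) = (112 - 364)/(-318 - 3) = -252/(-321) = -252*(-1/321) = 84/107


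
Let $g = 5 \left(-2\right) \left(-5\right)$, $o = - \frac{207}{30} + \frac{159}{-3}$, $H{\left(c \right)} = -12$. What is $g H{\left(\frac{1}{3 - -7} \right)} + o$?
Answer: $- \frac{6599}{10} \approx -659.9$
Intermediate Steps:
$o = - \frac{599}{10}$ ($o = \left(-207\right) \frac{1}{30} + 159 \left(- \frac{1}{3}\right) = - \frac{69}{10} - 53 = - \frac{599}{10} \approx -59.9$)
$g = 50$ ($g = \left(-10\right) \left(-5\right) = 50$)
$g H{\left(\frac{1}{3 - -7} \right)} + o = 50 \left(-12\right) - \frac{599}{10} = -600 - \frac{599}{10} = - \frac{6599}{10}$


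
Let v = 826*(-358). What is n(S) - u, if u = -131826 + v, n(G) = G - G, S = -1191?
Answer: 427534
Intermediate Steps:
v = -295708
n(G) = 0
u = -427534 (u = -131826 - 295708 = -427534)
n(S) - u = 0 - 1*(-427534) = 0 + 427534 = 427534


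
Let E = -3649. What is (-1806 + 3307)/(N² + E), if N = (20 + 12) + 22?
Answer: -1501/733 ≈ -2.0477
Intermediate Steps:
N = 54 (N = 32 + 22 = 54)
(-1806 + 3307)/(N² + E) = (-1806 + 3307)/(54² - 3649) = 1501/(2916 - 3649) = 1501/(-733) = 1501*(-1/733) = -1501/733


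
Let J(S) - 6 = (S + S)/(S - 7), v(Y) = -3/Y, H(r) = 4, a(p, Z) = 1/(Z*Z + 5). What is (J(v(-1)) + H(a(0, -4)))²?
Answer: 289/4 ≈ 72.250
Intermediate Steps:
a(p, Z) = 1/(5 + Z²) (a(p, Z) = 1/(Z² + 5) = 1/(5 + Z²))
J(S) = 6 + 2*S/(-7 + S) (J(S) = 6 + (S + S)/(S - 7) = 6 + (2*S)/(-7 + S) = 6 + 2*S/(-7 + S))
(J(v(-1)) + H(a(0, -4)))² = (2*(-21 + 4*(-3/(-1)))/(-7 - 3/(-1)) + 4)² = (2*(-21 + 4*(-3*(-1)))/(-7 - 3*(-1)) + 4)² = (2*(-21 + 4*3)/(-7 + 3) + 4)² = (2*(-21 + 12)/(-4) + 4)² = (2*(-¼)*(-9) + 4)² = (9/2 + 4)² = (17/2)² = 289/4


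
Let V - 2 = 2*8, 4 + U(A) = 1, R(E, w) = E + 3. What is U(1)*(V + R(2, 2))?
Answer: -69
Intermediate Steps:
R(E, w) = 3 + E
U(A) = -3 (U(A) = -4 + 1 = -3)
V = 18 (V = 2 + 2*8 = 2 + 16 = 18)
U(1)*(V + R(2, 2)) = -3*(18 + (3 + 2)) = -3*(18 + 5) = -3*23 = -69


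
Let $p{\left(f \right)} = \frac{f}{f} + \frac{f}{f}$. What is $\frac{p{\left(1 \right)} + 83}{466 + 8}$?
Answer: $\frac{85}{474} \approx 0.17932$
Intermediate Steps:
$p{\left(f \right)} = 2$ ($p{\left(f \right)} = 1 + 1 = 2$)
$\frac{p{\left(1 \right)} + 83}{466 + 8} = \frac{2 + 83}{466 + 8} = \frac{85}{474}$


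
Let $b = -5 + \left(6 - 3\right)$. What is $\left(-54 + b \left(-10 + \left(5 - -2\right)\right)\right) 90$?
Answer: $-4320$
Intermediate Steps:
$b = -2$ ($b = -5 + 3 = -2$)
$\left(-54 + b \left(-10 + \left(5 - -2\right)\right)\right) 90 = \left(-54 - 2 \left(-10 + \left(5 - -2\right)\right)\right) 90 = \left(-54 - 2 \left(-10 + \left(5 + 2\right)\right)\right) 90 = \left(-54 - 2 \left(-10 + 7\right)\right) 90 = \left(-54 - -6\right) 90 = \left(-54 + 6\right) 90 = \left(-48\right) 90 = -4320$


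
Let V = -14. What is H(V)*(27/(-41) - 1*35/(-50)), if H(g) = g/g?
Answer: 17/410 ≈ 0.041463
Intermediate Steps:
H(g) = 1
H(V)*(27/(-41) - 1*35/(-50)) = 1*(27/(-41) - 1*35/(-50)) = 1*(27*(-1/41) - 35*(-1/50)) = 1*(-27/41 + 7/10) = 1*(17/410) = 17/410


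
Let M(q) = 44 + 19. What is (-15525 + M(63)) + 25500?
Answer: 10038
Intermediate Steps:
M(q) = 63
(-15525 + M(63)) + 25500 = (-15525 + 63) + 25500 = -15462 + 25500 = 10038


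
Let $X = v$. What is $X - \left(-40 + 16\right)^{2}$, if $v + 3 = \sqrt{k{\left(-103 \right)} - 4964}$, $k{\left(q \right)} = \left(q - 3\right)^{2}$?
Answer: $-579 + 56 \sqrt{2} \approx -499.8$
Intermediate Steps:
$k{\left(q \right)} = \left(-3 + q\right)^{2}$
$v = -3 + 56 \sqrt{2}$ ($v = -3 + \sqrt{\left(-3 - 103\right)^{2} - 4964} = -3 + \sqrt{\left(-106\right)^{2} - 4964} = -3 + \sqrt{11236 - 4964} = -3 + \sqrt{6272} = -3 + 56 \sqrt{2} \approx 76.196$)
$X = -3 + 56 \sqrt{2} \approx 76.196$
$X - \left(-40 + 16\right)^{2} = \left(-3 + 56 \sqrt{2}\right) - \left(-40 + 16\right)^{2} = \left(-3 + 56 \sqrt{2}\right) - \left(-24\right)^{2} = \left(-3 + 56 \sqrt{2}\right) - 576 = -579 + 56 \sqrt{2}$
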